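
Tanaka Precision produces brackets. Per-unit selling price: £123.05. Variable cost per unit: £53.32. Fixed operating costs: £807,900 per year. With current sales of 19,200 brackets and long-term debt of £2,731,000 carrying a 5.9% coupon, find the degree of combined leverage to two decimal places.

3.62

Contribution at this volume is 19,200 × £69.73 = £1,338,816.00.
Operating income = contribution − fixed costs = £1,338,816.00 − £807,900 = £530,916.00. Interest = £161,129.00.
DOL = £1,338,816.00 ÷ £530,916.00 = 2.5217; DFL = £530,916.00 ÷ £369,787.00 = 1.4357.
Combined leverage = 2.5217 × 1.4357 = 3.6204.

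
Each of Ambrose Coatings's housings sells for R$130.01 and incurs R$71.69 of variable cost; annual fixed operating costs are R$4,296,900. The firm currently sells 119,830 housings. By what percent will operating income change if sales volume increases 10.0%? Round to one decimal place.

Total contribution margin = 119,830 × R$58.32 = R$6,988,485.60.
Operating income = contribution − fixed costs = R$6,988,485.60 − R$4,296,900 = R$2,691,585.60.
So DOL = total CM / EBIT = R$6,988,485.60 / R$2,691,585.60 = 2.5964.
Operating income changes by 2.5964 × +10.0% = +26.0%.

+26.0%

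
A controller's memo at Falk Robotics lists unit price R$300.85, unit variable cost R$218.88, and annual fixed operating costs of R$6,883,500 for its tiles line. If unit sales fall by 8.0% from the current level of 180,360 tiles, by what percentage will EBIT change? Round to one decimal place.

Total contribution margin = 180,360 × R$81.97 = R$14,784,109.20.
Subtracting fixed costs: EBIT = R$14,784,109.20 − R$6,883,500 = R$7,900,609.20.
Degree of operating leverage = R$14,784,109.20 / R$7,900,609.20 = 1.8713.
%ΔEBIT = DOL × %ΔSales = 1.8713 × -8.0% = -15.0%.

-15.0%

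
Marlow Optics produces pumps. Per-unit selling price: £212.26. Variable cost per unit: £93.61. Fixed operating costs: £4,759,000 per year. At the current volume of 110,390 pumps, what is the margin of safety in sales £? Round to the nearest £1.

Unit CM = price − variable cost = £212.26 − £93.61 = £118.65. Break-even units = £4,759,000 ÷ £118.65 = 40,109.57; break-even revenue = 40,109.57 × £212.26 = £8,513,656.47.
Current sales = 110,390 × £212.26 = £23,431,381.40.
Margin of safety = £23,431,381.40 − £8,513,656.47 = £14,917,725.

£14,917,725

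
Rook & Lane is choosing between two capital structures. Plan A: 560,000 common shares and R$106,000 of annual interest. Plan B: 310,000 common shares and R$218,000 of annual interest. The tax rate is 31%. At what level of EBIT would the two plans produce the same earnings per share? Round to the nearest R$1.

At indifference, (EBIT − 106,000)(1 − t)/560,000 = (EBIT − 218,000)(1 − t)/310,000.
The (1 − t) factor cancels: (EBIT − 106,000) × 310,000 = (EBIT − 218,000) × 560,000.
EBIT × (560,000 − 310,000) = 218,000 × 560,000 − 106,000 × 310,000 = 89,220,000,000, so EBIT = 89,220,000,000 ÷ 250,000 = 356,880.00.

R$356,880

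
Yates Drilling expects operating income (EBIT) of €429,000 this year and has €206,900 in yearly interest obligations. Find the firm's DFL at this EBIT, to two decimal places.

Annual interest charges come to €206,900.00.
Degree of financial leverage = EBIT / (EBIT − interest) = €429,000 / €222,100.00 = 1.9316.

1.93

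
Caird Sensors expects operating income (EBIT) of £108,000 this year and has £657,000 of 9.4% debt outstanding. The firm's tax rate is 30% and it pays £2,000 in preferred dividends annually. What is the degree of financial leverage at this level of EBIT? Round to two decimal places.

Annual interest charges come to £61,758.00.
Preferred dividends grossed up pre-tax: £2,000 / (1 − 0.30) = £2,857.14.
DFL = EBIT ÷ [EBIT − I − D_p/(1−t)] = £108,000 ÷ [£108,000 − £61,758.00 − £2,857.14] = £108,000 ÷ £43,384.86 = 2.4893.

2.49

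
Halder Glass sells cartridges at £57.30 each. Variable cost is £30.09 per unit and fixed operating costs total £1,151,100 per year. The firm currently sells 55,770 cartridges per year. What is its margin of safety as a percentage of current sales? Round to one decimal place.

24.1%

Each unit contributes £57.30 − £30.09 = £27.21. Break-even units = £1,151,100 ÷ £27.21 = 42,304.30; break-even revenue = 42,304.30 × £57.30 = £2,424,036.38.
Actual sales revenue = 55,770 × £57.30 = £3,195,621.00.
Margin of safety = (£3,195,621.00 − £2,424,036.38) ÷ £3,195,621.00 = 24.1%.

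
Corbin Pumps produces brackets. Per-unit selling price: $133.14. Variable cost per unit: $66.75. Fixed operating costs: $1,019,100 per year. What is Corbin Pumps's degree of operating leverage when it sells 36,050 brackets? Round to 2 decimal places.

1.74

Contribution at this volume is 36,050 × $66.39 = $2,393,359.50.
Subtracting fixed costs: EBIT = $2,393,359.50 − $1,019,100 = $1,374,259.50.
So DOL = total CM / EBIT = $2,393,359.50 / $1,374,259.50 = 1.7416.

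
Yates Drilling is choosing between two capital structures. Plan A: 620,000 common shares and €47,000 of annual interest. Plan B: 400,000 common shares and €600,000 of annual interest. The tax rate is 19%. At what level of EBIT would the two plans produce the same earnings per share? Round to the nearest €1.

At indifference, (EBIT − 47,000)(1 − t)/620,000 = (EBIT − 600,000)(1 − t)/400,000.
Cancelling (1 − t) and cross-multiplying: 400,000·(EBIT − 47,000) = 620,000·(EBIT − 600,000).
Solving, EBIT = (600,000·620,000 − 47,000·400,000) / (620,000 − 400,000) = 353,200,000,000 / 220,000 = 1,605,454.55.

€1,605,455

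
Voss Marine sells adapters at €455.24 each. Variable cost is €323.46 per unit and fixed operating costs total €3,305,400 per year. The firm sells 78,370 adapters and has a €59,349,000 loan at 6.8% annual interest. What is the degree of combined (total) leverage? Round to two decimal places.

Contribution at this volume is 78,370 × €131.78 = €10,327,598.60.
Operating income = contribution − fixed costs = €10,327,598.60 − €3,305,400 = €7,022,198.60. Interest = €4,035,732.00, so EBIT − I = €2,986,466.60.
Degree of total leverage = total CM / (EBIT − interest) = €10,327,598.60 / €2,986,466.60 = 3.4581.

3.46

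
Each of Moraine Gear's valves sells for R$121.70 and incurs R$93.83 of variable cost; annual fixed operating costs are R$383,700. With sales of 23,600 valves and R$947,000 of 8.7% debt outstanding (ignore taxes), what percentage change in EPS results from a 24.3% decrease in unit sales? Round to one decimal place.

-83.4%

At 23,600 units, contribution = 23,600 × R$27.87 = R$657,732.00.
EBIT = R$657,732.00 − R$383,700 = R$274,032.00.
Interest = R$82,389.00, so EBIT − I = R$191,643.00.
Degree of combined leverage = contribution ÷ (EBIT − I) = R$657,732.00 ÷ R$191,643.00 = 3.4321.
EPS therefore changes by 3.4321 × (-24.3%) = -83.4%.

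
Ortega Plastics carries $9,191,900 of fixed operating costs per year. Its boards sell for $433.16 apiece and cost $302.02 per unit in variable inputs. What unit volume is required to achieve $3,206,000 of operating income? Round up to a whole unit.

Unit CM = price − variable cost = $433.16 − $302.02 = $131.14.
Required volume = (fixed costs + target profit) ÷ CM = ($9,191,900 + $3,206,000) ÷ $131.14 = 94,539.42, so 94,540 boards.

94,540 boards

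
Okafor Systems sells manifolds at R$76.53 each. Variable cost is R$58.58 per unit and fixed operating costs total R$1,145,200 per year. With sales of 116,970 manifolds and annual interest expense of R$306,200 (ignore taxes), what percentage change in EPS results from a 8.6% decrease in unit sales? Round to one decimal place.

At 116,970 units, contribution = 116,970 × R$17.95 = R$2,099,611.50.
Operating income = contribution − fixed costs = R$2,099,611.50 − R$1,145,200 = R$954,411.50.
Interest = R$306,200.00, so EBIT − I = R$648,211.50.
Degree of combined leverage = contribution ÷ (EBIT − I) = R$2,099,611.50 ÷ R$648,211.50 = 3.2391.
EPS therefore changes by 3.2391 × (-8.6%) = -27.9%.

-27.9%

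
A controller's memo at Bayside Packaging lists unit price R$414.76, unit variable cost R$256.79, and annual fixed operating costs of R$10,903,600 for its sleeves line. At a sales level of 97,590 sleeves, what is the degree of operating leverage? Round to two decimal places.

At 97,590 units, contribution = 97,590 × R$157.97 = R$15,416,292.30.
EBIT = R$15,416,292.30 − R$10,903,600 = R$4,512,692.30.
So DOL = total CM / EBIT = R$15,416,292.30 / R$4,512,692.30 = 3.4162.

3.42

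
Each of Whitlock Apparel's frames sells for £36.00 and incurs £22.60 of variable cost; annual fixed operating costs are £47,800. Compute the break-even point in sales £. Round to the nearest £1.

CM per unit = £36.00 − £22.60 = £13.40; CM ratio = £13.40 / £36.00 = 0.3722.
Break-even revenue = fixed costs × price ÷ CM = £47,800 × £36.00 ÷ £13.40 = £128,418.

£128,418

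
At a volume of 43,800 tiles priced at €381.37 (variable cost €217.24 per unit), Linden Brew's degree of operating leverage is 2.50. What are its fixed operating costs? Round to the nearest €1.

At 43,800 units, contribution = 43,800 × €164.13 = €7,188,894.00.
Since DOL = CM ÷ EBIT, EBIT = €7,188,894.00 ÷ 2.50 = €2,875,557.60.
Fixed costs = CM − EBIT = €7,188,894.00 − €2,875,557.60 = €4,313,336.

€4,313,336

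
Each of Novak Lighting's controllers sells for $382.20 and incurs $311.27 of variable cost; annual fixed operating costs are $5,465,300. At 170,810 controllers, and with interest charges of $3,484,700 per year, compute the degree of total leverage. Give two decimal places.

At 170,810 units, contribution = 170,810 × $70.93 = $12,115,553.30.
Operating income = contribution − fixed costs = $12,115,553.30 − $5,465,300 = $6,650,253.30. Interest = $3,484,700.00.
DOL = $12,115,553.30 ÷ $6,650,253.30 = 1.8218; DFL = $6,650,253.30 ÷ $3,165,553.30 = 2.1008.
Combined leverage = 1.8218 × 2.1008 = 3.8272.

3.83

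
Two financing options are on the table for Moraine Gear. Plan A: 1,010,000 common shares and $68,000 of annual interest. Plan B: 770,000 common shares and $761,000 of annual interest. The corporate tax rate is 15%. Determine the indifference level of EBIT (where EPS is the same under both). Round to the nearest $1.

At indifference, (EBIT − 68,000)(1 − t)/1,010,000 = (EBIT − 761,000)(1 − t)/770,000.
Cancelling (1 − t) and cross-multiplying: 770,000·(EBIT − 68,000) = 1,010,000·(EBIT − 761,000).
Solving, EBIT = (761,000·1,010,000 − 68,000·770,000) / (1,010,000 − 770,000) = 716,250,000,000 / 240,000 = 2,984,375.00.

$2,984,375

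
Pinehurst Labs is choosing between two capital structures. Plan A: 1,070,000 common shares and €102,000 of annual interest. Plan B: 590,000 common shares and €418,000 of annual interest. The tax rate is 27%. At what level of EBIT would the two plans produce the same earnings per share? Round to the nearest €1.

Set EPS_A = EPS_B: (EBIT − €102,000)(1 − 0.27) ÷ 1,070,000 = (EBIT − €418,000)(1 − 0.27) ÷ 590,000.
The (1 − t) factor cancels: (EBIT − 102,000) × 590,000 = (EBIT − 418,000) × 1,070,000.
Solving, EBIT = (418,000·1,070,000 − 102,000·590,000) / (1,070,000 − 590,000) = 387,080,000,000 / 480,000 = 806,416.67.

€806,417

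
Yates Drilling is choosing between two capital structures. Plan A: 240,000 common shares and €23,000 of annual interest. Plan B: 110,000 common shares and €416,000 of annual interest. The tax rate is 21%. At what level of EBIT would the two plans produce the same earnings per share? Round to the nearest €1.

€748,538

Set EPS_A = EPS_B: (EBIT − €23,000)(1 − 0.21) ÷ 240,000 = (EBIT − €416,000)(1 − 0.21) ÷ 110,000.
The (1 − t) factor cancels: (EBIT − 23,000) × 110,000 = (EBIT − 416,000) × 240,000.
Solving, EBIT = (416,000·240,000 − 23,000·110,000) / (240,000 − 110,000) = 97,310,000,000 / 130,000 = 748,538.46.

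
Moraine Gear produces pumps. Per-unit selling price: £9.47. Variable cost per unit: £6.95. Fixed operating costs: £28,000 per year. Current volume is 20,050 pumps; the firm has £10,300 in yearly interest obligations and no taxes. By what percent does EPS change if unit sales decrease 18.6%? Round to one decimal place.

-76.9%

At 20,050 units, contribution = 20,050 × £2.52 = £50,526.00.
Operating income = contribution − fixed costs = £50,526.00 − £28,000 = £22,526.00.
After interest of £10,300.00, pre-tax earnings = £12,226.00.
DCL = total CM / (EBIT − I) = £50,526.00 / £12,226.00 = 4.1327.
%ΔEPS = DCL × %ΔSales = 4.1327 × -18.6% = -76.9%.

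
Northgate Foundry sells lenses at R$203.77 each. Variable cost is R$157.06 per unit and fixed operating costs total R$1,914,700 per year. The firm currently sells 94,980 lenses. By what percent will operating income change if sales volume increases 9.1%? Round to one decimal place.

Contribution at this volume is 94,980 × R$46.71 = R$4,436,515.80.
Subtracting fixed costs: EBIT = R$4,436,515.80 − R$1,914,700 = R$2,521,815.80.
So DOL = total CM / EBIT = R$4,436,515.80 / R$2,521,815.80 = 1.7593.
%ΔEBIT = DOL × %ΔSales = 1.7593 × +9.1% = +16.0%.

+16.0%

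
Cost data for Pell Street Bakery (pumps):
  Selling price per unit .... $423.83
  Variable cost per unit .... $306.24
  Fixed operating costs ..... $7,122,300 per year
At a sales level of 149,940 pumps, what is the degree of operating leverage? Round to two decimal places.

Total contribution margin = 149,940 × $117.59 = $17,631,444.60.
Operating income = contribution − fixed costs = $17,631,444.60 − $7,122,300 = $10,509,144.60.
So DOL = total CM / EBIT = $17,631,444.60 / $10,509,144.60 = 1.6777.

1.68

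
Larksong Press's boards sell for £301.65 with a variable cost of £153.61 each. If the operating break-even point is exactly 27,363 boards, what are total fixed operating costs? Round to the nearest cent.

Each unit contributes £301.65 − £153.61 = £148.04.
Since BE = FC / CM, FC = 27,363 × £148.04 = £4,050,818.52.

£4,050,818.52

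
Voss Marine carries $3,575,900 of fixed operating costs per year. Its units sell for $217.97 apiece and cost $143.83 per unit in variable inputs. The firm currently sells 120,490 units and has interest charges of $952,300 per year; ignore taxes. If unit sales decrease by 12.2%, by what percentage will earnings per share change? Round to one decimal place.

-24.7%

Total contribution margin = 120,490 × $74.14 = $8,933,128.60.
Subtracting fixed costs: EBIT = $8,933,128.60 − $3,575,900 = $5,357,228.60.
After interest of $952,300.00, pre-tax earnings = $4,404,928.60.
Degree of combined leverage = contribution ÷ (EBIT − I) = $8,933,128.60 ÷ $4,404,928.60 = 2.0280.
%ΔEPS = DCL × %ΔSales = 2.0280 × -12.2% = -24.7%.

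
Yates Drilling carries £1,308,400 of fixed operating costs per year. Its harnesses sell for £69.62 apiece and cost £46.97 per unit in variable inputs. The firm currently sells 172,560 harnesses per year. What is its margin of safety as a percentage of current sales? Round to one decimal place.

Contribution margin per unit = £69.62 − £46.97 = £22.65. Break-even units = £1,308,400 ÷ £22.65 = 57,766.00; break-even revenue = 57,766.00 × £69.62 = £4,021,669.23.
Actual sales revenue = 172,560 × £69.62 = £12,013,627.20.
Margin of safety = (£12,013,627.20 − £4,021,669.23) ÷ £12,013,627.20 = 66.5%.

66.5%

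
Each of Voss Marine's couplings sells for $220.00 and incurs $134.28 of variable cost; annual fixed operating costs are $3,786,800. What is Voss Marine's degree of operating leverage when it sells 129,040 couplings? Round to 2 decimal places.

At 129,040 units, contribution = 129,040 × $85.72 = $11,061,308.80.
EBIT = $11,061,308.80 − $3,786,800 = $7,274,508.80.
So DOL = total CM / EBIT = $11,061,308.80 / $7,274,508.80 = 1.5206.

1.52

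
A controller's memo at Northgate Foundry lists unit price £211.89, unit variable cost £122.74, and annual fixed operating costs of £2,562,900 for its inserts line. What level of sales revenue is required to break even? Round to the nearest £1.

CM per unit = £211.89 − £122.74 = £89.15; CM ratio = £89.15 / £211.89 = 0.4207.
Break-even sales = FC ÷ CM ratio = £2,562,900 × £211.89 / £89.15 = £6,091,451.

£6,091,451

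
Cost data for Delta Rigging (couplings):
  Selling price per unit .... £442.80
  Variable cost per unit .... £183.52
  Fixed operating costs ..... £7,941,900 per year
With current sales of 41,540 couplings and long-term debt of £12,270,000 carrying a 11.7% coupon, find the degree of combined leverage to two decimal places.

Total contribution margin = 41,540 × £259.28 = £10,770,491.20.
EBIT = £10,770,491.20 − £7,941,900 = £2,828,591.20. Interest = £1,435,590.00, so EBIT − I = £1,393,001.20.
DCL = contribution ÷ (EBIT − I) = £10,770,491.20 ÷ £1,393,001.20 = 7.7319.

7.73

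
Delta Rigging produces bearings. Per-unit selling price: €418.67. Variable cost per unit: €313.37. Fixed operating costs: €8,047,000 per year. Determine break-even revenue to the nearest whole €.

€31,994,658

Contribution margin per unit = €418.67 − €313.37 = €105.30, a CM ratio of €105.30 ÷ €418.67 = 0.2515.
Break-even sales = FC ÷ CM ratio = €8,047,000 × €418.67 / €105.30 = €31,994,658.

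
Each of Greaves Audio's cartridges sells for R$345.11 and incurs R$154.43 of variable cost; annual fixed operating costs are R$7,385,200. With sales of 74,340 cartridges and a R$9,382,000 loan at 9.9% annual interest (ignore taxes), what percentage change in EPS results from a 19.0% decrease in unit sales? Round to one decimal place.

Total contribution margin = 74,340 × R$190.68 = R$14,175,151.20.
EBIT = R$14,175,151.20 − R$7,385,200 = R$6,789,951.20.
Interest = R$928,818.00, so EBIT − I = R$5,861,133.20.
DCL = total CM / (EBIT − I) = R$14,175,151.20 / R$5,861,133.20 = 2.4185.
EPS therefore changes by 2.4185 × (-19.0%) = -46.0%.

-46.0%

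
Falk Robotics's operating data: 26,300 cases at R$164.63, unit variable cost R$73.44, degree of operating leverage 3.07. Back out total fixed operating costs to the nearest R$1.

Total contribution margin = 26,300 × R$91.19 = R$2,398,297.00.
DOL = contribution / EBIT, so EBIT = R$2,398,297.00 / 3.07 = R$781,204.23.
And FC = contribution − EBIT = R$2,398,297.00 − R$781,204.23 = R$1,617,093.

R$1,617,093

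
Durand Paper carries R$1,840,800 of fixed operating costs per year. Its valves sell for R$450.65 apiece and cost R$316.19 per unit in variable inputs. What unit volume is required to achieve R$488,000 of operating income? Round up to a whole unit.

17,320 valves

Each unit contributes R$450.65 − R$316.19 = R$134.46.
Required volume = (fixed costs + target profit) ÷ CM = (R$1,840,800 + R$488,000) ÷ R$134.46 = 17,319.65, so 17,320 valves.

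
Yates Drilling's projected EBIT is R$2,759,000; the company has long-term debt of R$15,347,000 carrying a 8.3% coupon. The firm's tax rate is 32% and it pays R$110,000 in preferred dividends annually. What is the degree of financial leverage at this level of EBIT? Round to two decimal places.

Interest = R$1,273,801.00.
Preferred dividends grossed up pre-tax: R$110,000 / (1 − 0.32) = R$161,764.71.
DFL = EBIT ÷ [EBIT − I − D_p/(1−t)] = R$2,759,000 ÷ [R$2,759,000 − R$1,273,801.00 − R$161,764.71] = R$2,759,000 ÷ R$1,323,434.29 = 2.0847.

2.08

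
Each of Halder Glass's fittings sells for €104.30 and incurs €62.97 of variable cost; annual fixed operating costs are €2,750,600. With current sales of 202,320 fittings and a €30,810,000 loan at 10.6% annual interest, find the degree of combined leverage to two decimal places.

Contribution at this volume is 202,320 × €41.33 = €8,361,885.60.
Operating income = contribution − fixed costs = €8,361,885.60 − €2,750,600 = €5,611,285.60. Interest = €3,265,860.00.
DOL = €8,361,885.60 ÷ €5,611,285.60 = 1.4902; DFL = €5,611,285.60 ÷ €2,345,425.60 = 2.3924.
DCL = DOL × DFL = 1.4902 × 2.3924 = 3.5652.

3.57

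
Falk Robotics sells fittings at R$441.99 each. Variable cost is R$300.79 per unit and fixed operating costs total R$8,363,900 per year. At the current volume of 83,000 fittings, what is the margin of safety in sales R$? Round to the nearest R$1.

Each unit contributes R$441.99 − R$300.79 = R$141.20. Break-even units = R$8,363,900 ÷ R$141.20 = 59,234.42; break-even revenue = 59,234.42 × R$441.99 = R$26,181,020.97.
Actual sales revenue = 83,000 × R$441.99 = R$36,685,170.00.
Margin of safety = R$36,685,170.00 − R$26,181,020.97 = R$10,504,149.

R$10,504,149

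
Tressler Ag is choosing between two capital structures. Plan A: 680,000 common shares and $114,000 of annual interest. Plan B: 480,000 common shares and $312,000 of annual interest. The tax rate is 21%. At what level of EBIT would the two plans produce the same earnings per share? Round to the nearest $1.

Set EPS_A = EPS_B: (EBIT − $114,000)(1 − 0.21) ÷ 680,000 = (EBIT − $312,000)(1 − 0.21) ÷ 480,000.
The (1 − t) factor cancels: (EBIT − 114,000) × 480,000 = (EBIT − 312,000) × 680,000.
Solving, EBIT = (312,000·680,000 − 114,000·480,000) / (680,000 − 480,000) = 157,440,000,000 / 200,000 = 787,200.00.

$787,200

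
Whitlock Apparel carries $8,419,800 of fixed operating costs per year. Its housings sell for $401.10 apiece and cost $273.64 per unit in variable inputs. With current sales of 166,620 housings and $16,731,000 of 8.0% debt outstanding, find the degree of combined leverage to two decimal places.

At 166,620 units, contribution = 166,620 × $127.46 = $21,237,385.20.
Subtracting fixed costs: EBIT = $21,237,385.20 − $8,419,800 = $12,817,585.20. Interest = $1,338,480.00, so EBIT − I = $11,479,105.20.
DCL = contribution ÷ (EBIT − I) = $21,237,385.20 ÷ $11,479,105.20 = 1.8501.

1.85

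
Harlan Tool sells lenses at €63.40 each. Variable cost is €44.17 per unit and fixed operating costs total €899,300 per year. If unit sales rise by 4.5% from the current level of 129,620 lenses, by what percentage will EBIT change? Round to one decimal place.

At 129,620 units, contribution = 129,620 × €19.23 = €2,492,592.60.
Subtracting fixed costs: EBIT = €2,492,592.60 − €899,300 = €1,593,292.60.
DOL = contribution ÷ EBIT = €2,492,592.60 ÷ €1,593,292.60 = 1.5644.
Operating income changes by 1.5644 × +4.5% = +7.0%.

+7.0%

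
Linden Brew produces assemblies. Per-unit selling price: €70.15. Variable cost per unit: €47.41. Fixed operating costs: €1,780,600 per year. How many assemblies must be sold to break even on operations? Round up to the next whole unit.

78,303 assemblies

Contribution margin per unit = €70.15 − €47.41 = €22.74.
Break-even volume = fixed costs ÷ CM per unit = €1,780,600 ÷ €22.74 = 78,302.55, so 78,303 assemblies.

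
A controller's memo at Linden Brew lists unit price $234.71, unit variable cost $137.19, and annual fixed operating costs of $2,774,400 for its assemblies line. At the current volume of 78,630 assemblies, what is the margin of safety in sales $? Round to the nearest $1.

Unit CM = price − variable cost = $234.71 − $137.19 = $97.52. Break-even units = $2,774,400 ÷ $97.52 = 28,449.55; break-even revenue = 28,449.55 × $234.71 = $6,677,393.60.
Actual sales revenue = 78,630 × $234.71 = $18,455,247.30.
Margin of safety = $18,455,247.30 − $6,677,393.60 = $11,777,854.

$11,777,854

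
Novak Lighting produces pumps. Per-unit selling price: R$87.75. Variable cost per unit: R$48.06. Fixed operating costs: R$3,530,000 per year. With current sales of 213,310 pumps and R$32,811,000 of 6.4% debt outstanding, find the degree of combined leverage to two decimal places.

2.98

At 213,310 units, contribution = 213,310 × R$39.69 = R$8,466,273.90.
Subtracting fixed costs: EBIT = R$8,466,273.90 − R$3,530,000 = R$4,936,273.90. Interest = R$2,099,904.00, so EBIT − I = R$2,836,369.90.
Degree of total leverage = total CM / (EBIT − interest) = R$8,466,273.90 / R$2,836,369.90 = 2.9849.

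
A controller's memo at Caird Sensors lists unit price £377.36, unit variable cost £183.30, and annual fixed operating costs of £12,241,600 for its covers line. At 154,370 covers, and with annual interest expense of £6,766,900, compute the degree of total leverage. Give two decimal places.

2.74

Total contribution margin = 154,370 × £194.06 = £29,957,042.20.
Operating income = contribution − fixed costs = £29,957,042.20 − £12,241,600 = £17,715,442.20. Interest = £6,766,900.00, so EBIT − I = £10,948,542.20.
Degree of total leverage = total CM / (EBIT − interest) = £29,957,042.20 / £10,948,542.20 = 2.7362.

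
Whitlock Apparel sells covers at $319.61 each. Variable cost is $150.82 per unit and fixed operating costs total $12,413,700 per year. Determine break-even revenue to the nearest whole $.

Contribution margin per unit = $319.61 − $150.82 = $168.79, a CM ratio of $168.79 ÷ $319.61 = 0.5281.
Break-even revenue = fixed costs × price ÷ CM = $12,413,700 × $319.61 ÷ $168.79 = $23,505,792.

$23,505,792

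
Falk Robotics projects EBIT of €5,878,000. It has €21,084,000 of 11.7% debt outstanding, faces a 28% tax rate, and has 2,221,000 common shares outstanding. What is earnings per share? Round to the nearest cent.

Pre-tax income = €5,878,000 − €2,466,828.00 = €3,411,172.00.
After tax at 28%: net income = €3,411,172.00 × 0.72 = €2,456,043.84.
Per share: €2,456,043.84 / 2,221,000 shares = €1.11.

€1.11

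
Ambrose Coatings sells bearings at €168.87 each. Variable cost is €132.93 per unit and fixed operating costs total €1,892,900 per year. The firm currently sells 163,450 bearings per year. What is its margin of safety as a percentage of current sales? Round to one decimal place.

67.8%

Contribution margin per unit = €168.87 − €132.93 = €35.94. Break-even units = €1,892,900 ÷ €35.94 = 52,668.34; break-even revenue = 52,668.34 × €168.87 = €8,894,101.92.
Current sales = 163,450 × €168.87 = €27,601,801.50.
Margin of safety = (€27,601,801.50 − €8,894,101.92) ÷ €27,601,801.50 = 67.8%.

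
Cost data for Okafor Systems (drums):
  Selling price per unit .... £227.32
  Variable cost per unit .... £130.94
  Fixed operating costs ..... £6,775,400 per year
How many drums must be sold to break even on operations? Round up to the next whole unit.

Each unit contributes £227.32 − £130.94 = £96.38.
Break-even Q = £6,775,400 / £96.38 = 70,298.82 → 70,299 drums.

70,299 drums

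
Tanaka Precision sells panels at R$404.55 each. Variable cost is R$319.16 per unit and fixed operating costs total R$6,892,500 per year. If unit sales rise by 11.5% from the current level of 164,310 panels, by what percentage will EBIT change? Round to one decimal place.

+22.6%

At 164,310 units, contribution = 164,310 × R$85.39 = R$14,030,430.90.
Operating income = contribution − fixed costs = R$14,030,430.90 − R$6,892,500 = R$7,137,930.90.
DOL = contribution ÷ EBIT = R$14,030,430.90 ÷ R$7,137,930.90 = 1.9656.
Operating income changes by 1.9656 × +11.5% = +22.6%.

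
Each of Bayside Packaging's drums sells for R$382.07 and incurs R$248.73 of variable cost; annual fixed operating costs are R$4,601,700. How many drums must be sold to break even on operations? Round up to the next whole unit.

34,512 drums

Contribution margin per unit = R$382.07 − R$248.73 = R$133.34.
Break-even volume = fixed costs ÷ CM per unit = R$4,601,700 ÷ R$133.34 = 34,511.02, so 34,512 drums.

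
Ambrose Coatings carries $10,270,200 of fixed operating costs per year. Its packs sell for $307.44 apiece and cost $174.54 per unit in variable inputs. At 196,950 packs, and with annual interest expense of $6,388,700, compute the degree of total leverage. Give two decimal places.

Total contribution margin = 196,950 × $132.90 = $26,174,655.00.
EBIT = $26,174,655.00 − $10,270,200 = $15,904,455.00. Interest = $6,388,700.00, so EBIT − I = $9,515,755.00.
DCL = contribution ÷ (EBIT − I) = $26,174,655.00 ÷ $9,515,755.00 = 2.7507.

2.75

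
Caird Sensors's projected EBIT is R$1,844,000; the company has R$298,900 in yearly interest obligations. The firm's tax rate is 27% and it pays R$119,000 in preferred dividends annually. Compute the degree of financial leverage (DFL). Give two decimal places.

Annual interest charges come to R$298,900.00.
Pre-tax preferred-dividend burden = R$119,000 ÷ (1 − 0.27) = R$163,013.70.
DFL = EBIT ÷ [EBIT − I − D_p/(1−t)] = R$1,844,000 ÷ [R$1,844,000 − R$298,900.00 − R$163,013.70] = R$1,844,000 ÷ R$1,382,086.30 = 1.3342.

1.33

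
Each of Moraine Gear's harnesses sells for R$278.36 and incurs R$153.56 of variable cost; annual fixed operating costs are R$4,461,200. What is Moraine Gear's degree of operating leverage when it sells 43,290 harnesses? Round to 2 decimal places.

At 43,290 units, contribution = 43,290 × R$124.80 = R$5,402,592.00.
Operating income = contribution − fixed costs = R$5,402,592.00 − R$4,461,200 = R$941,392.00.
Degree of operating leverage = R$5,402,592.00 / R$941,392.00 = 5.7389.

5.74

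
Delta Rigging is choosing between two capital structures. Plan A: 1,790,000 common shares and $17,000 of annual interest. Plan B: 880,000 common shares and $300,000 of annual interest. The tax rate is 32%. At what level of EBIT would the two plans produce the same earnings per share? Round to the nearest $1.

$573,670

Set EPS_A = EPS_B: (EBIT − $17,000)(1 − 0.32) ÷ 1,790,000 = (EBIT − $300,000)(1 − 0.32) ÷ 880,000.
Cancelling (1 − t) and cross-multiplying: 880,000·(EBIT − 17,000) = 1,790,000·(EBIT − 300,000).
Solving, EBIT = (300,000·1,790,000 − 17,000·880,000) / (1,790,000 − 880,000) = 522,040,000,000 / 910,000 = 573,670.33.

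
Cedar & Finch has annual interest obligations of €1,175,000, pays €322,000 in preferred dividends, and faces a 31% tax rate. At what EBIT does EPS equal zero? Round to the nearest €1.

€1,641,667

Grossing the preferred dividend up to pre-tax terms: €322,000 / (1 − 0.31) = €466,666.67.
EPS = 0 when EBIT covers interest plus the pre-tax preferred burden: €1,175,000 + €466,666.67 = €1,641,666.67.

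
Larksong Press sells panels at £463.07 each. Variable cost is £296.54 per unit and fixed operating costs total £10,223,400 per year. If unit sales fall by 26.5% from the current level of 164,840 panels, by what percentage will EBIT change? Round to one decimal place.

Total contribution margin = 164,840 × £166.53 = £27,450,805.20.
EBIT = £27,450,805.20 − £10,223,400 = £17,227,405.20.
So DOL = total CM / EBIT = £27,450,805.20 / £17,227,405.20 = 1.5934.
Operating income changes by 1.5934 × -26.5% = -42.2%.

-42.2%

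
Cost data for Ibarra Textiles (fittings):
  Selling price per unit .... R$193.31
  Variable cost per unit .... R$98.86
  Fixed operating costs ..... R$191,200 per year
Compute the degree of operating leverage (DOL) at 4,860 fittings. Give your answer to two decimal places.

1.71

Total contribution margin = 4,860 × R$94.45 = R$459,027.00.
EBIT = R$459,027.00 − R$191,200 = R$267,827.00.
So DOL = total CM / EBIT = R$459,027.00 / R$267,827.00 = 1.7139.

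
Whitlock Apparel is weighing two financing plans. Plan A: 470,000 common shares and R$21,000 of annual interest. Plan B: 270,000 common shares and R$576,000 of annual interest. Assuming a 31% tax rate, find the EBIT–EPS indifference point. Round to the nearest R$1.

Set EPS_A = EPS_B: (EBIT − R$21,000)(1 − 0.31) ÷ 470,000 = (EBIT − R$576,000)(1 − 0.31) ÷ 270,000.
Cancelling (1 − t) and cross-multiplying: 270,000·(EBIT − 21,000) = 470,000·(EBIT − 576,000).
EBIT × (470,000 − 270,000) = 576,000 × 470,000 − 21,000 × 270,000 = 265,050,000,000, so EBIT = 265,050,000,000 ÷ 200,000 = 1,325,250.00.

R$1,325,250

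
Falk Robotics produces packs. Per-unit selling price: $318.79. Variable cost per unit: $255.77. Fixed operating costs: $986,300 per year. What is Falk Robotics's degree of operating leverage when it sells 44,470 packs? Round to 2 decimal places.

Total contribution margin = 44,470 × $63.02 = $2,802,499.40.
Subtracting fixed costs: EBIT = $2,802,499.40 − $986,300 = $1,816,199.40.
So DOL = total CM / EBIT = $2,802,499.40 / $1,816,199.40 = 1.5431.

1.54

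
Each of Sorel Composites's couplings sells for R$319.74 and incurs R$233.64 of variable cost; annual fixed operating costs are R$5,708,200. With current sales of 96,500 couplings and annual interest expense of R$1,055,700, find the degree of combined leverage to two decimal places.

At 96,500 units, contribution = 96,500 × R$86.10 = R$8,308,650.00.
EBIT = R$8,308,650.00 − R$5,708,200 = R$2,600,450.00. Interest = R$1,055,700.00.
DOL = R$8,308,650.00 ÷ R$2,600,450.00 = 3.1951; DFL = R$2,600,450.00 ÷ R$1,544,750.00 = 1.6834.
DCL = DOL × DFL = 3.1951 × 1.6834 = 5.3786.

5.38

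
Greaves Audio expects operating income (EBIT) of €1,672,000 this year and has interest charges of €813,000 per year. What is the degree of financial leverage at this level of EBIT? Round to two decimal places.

Annual interest charges come to €813,000.00.
DFL = EBIT ÷ (EBIT − I) = €1,672,000 ÷ (€1,672,000 − €813,000.00) = €1,672,000 ÷ €859,000.00 = 1.9464.

1.95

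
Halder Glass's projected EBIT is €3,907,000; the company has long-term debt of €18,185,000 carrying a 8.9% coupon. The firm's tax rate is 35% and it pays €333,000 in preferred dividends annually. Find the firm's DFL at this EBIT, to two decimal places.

2.20

Interest = €1,618,465.00.
Pre-tax preferred-dividend burden = €333,000 ÷ (1 − 0.35) = €512,307.69.
DFL = EBIT ÷ [EBIT − I − D_p/(1−t)] = €3,907,000 ÷ [€3,907,000 − €1,618,465.00 − €512,307.69] = €3,907,000 ÷ €1,776,227.31 = 2.1996.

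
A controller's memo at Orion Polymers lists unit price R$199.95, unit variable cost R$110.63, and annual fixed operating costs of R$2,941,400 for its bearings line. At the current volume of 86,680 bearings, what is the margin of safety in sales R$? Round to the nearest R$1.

R$10,747,106

Each unit contributes R$199.95 − R$110.63 = R$89.32. Break-even units = R$2,941,400 ÷ R$89.32 = 32,931.03; break-even revenue = 32,931.03 × R$199.95 = R$6,584,560.34.
Current sales = 86,680 × R$199.95 = R$17,331,666.00.
Margin of safety = R$17,331,666.00 − R$6,584,560.34 = R$10,747,106.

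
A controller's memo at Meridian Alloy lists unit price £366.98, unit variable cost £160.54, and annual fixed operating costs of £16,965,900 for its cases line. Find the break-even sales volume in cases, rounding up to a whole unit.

82,184 cases

Each unit contributes £366.98 − £160.54 = £206.44.
Units to break even: £16,965,900 ÷ £206.44 = 82,183.20, rounded up to 82,184.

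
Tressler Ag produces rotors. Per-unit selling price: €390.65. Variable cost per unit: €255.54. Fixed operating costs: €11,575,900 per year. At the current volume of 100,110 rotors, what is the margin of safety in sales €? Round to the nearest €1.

Contribution margin per unit = €390.65 − €255.54 = €135.11. Break-even units = €11,575,900 ÷ €135.11 = 85,677.60; break-even revenue = 85,677.60 × €390.65 = €33,469,952.89.
Current sales = 100,110 × €390.65 = €39,107,971.50.
Margin of safety = €39,107,971.50 − €33,469,952.89 = €5,638,019.

€5,638,019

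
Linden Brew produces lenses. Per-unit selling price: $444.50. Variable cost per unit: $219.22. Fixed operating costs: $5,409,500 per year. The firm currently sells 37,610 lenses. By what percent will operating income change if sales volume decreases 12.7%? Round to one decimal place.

At 37,610 units, contribution = 37,610 × $225.28 = $8,472,780.80.
Operating income = contribution − fixed costs = $8,472,780.80 − $5,409,500 = $3,063,280.80.
So DOL = total CM / EBIT = $8,472,780.80 / $3,063,280.80 = 2.7659.
So EBIT moves 2.7659 × (-12.7%) = -35.1%.

-35.1%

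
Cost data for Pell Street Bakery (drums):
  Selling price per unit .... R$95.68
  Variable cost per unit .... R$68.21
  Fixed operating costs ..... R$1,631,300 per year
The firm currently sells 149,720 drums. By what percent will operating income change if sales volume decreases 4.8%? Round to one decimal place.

Total contribution margin = 149,720 × R$27.47 = R$4,112,808.40.
Operating income = contribution − fixed costs = R$4,112,808.40 − R$1,631,300 = R$2,481,508.40.
Degree of operating leverage = R$4,112,808.40 / R$2,481,508.40 = 1.6574.
%ΔEBIT = DOL × %ΔSales = 1.6574 × -4.8% = -8.0%.

-8.0%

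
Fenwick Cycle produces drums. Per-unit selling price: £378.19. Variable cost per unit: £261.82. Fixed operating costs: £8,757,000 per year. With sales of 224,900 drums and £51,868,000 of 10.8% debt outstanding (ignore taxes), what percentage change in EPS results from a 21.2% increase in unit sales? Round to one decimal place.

+47.0%

Contribution at this volume is 224,900 × £116.37 = £26,171,613.00.
Operating income = contribution − fixed costs = £26,171,613.00 − £8,757,000 = £17,414,613.00.
After interest of £5,601,744.00, pre-tax earnings = £11,812,869.00.
Degree of combined leverage = contribution ÷ (EBIT − I) = £26,171,613.00 ÷ £11,812,869.00 = 2.2155.
%ΔEPS = DCL × %ΔSales = 2.2155 × +21.2% = +47.0%.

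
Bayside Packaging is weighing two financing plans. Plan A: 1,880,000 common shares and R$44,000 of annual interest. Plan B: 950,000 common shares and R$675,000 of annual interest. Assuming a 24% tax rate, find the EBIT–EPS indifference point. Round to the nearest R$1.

At indifference, (EBIT − 44,000)(1 − t)/1,880,000 = (EBIT − 675,000)(1 − t)/950,000.
Cancelling (1 − t) and cross-multiplying: 950,000·(EBIT − 44,000) = 1,880,000·(EBIT − 675,000).
EBIT × (1,880,000 − 950,000) = 675,000 × 1,880,000 − 44,000 × 950,000 = 1,227,200,000,000, so EBIT = 1,227,200,000,000 ÷ 930,000 = 1,319,569.89.

R$1,319,570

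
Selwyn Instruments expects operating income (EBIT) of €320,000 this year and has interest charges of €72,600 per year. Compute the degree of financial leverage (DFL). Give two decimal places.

Interest = €72,600.00.
Degree of financial leverage = EBIT / (EBIT − interest) = €320,000 / €247,400.00 = 1.2935.

1.29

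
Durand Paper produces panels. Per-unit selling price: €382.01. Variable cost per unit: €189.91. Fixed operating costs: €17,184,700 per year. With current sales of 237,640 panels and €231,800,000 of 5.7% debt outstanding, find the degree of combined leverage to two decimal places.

2.99

At 237,640 units, contribution = 237,640 × €192.10 = €45,650,644.00.
Subtracting fixed costs: EBIT = €45,650,644.00 − €17,184,700 = €28,465,944.00. Interest = €13,212,600.00.
DOL = €45,650,644.00 ÷ €28,465,944.00 = 1.6037; DFL = €28,465,944.00 ÷ €15,253,344.00 = 1.8662.
DCL = DOL × DFL = 1.6037 × 1.8662 = 2.9928.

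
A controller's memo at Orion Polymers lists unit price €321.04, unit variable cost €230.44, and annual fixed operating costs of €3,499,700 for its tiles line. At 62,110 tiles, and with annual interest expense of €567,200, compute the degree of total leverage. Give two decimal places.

3.61

At 62,110 units, contribution = 62,110 × €90.60 = €5,627,166.00.
EBIT = €5,627,166.00 − €3,499,700 = €2,127,466.00. Interest = €567,200.00, so EBIT − I = €1,560,266.00.
DCL = contribution ÷ (EBIT − I) = €5,627,166.00 ÷ €1,560,266.00 = 3.6065.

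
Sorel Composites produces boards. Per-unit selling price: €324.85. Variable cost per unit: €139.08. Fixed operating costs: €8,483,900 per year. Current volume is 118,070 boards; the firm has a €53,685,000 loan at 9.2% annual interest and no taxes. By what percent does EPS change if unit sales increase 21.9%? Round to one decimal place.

At 118,070 units, contribution = 118,070 × €185.77 = €21,933,863.90.
Operating income = contribution − fixed costs = €21,933,863.90 − €8,483,900 = €13,449,963.90.
Interest = €4,939,020.00, so EBIT − I = €8,510,943.90.
Degree of combined leverage = contribution ÷ (EBIT − I) = €21,933,863.90 ÷ €8,510,943.90 = 2.5771.
EPS therefore changes by 2.5771 × (+21.9%) = +56.4%.

+56.4%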